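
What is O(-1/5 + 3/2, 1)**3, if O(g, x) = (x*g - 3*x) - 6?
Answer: -456533/1000 ≈ -456.53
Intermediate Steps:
O(g, x) = -6 - 3*x + g*x (O(g, x) = (g*x - 3*x) - 6 = (-3*x + g*x) - 6 = -6 - 3*x + g*x)
O(-1/5 + 3/2, 1)**3 = (-6 - 3*1 + (-1/5 + 3/2)*1)**3 = (-6 - 3 + (-1*1/5 + 3*(1/2))*1)**3 = (-6 - 3 + (-1/5 + 3/2)*1)**3 = (-6 - 3 + (13/10)*1)**3 = (-6 - 3 + 13/10)**3 = (-77/10)**3 = -456533/1000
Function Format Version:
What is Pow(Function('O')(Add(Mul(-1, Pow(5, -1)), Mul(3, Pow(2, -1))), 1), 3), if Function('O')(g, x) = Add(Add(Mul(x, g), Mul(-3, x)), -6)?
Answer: Rational(-456533, 1000) ≈ -456.53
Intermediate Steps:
Function('O')(g, x) = Add(-6, Mul(-3, x), Mul(g, x)) (Function('O')(g, x) = Add(Add(Mul(g, x), Mul(-3, x)), -6) = Add(Add(Mul(-3, x), Mul(g, x)), -6) = Add(-6, Mul(-3, x), Mul(g, x)))
Pow(Function('O')(Add(Mul(-1, Pow(5, -1)), Mul(3, Pow(2, -1))), 1), 3) = Pow(Add(-6, Mul(-3, 1), Mul(Add(Mul(-1, Pow(5, -1)), Mul(3, Pow(2, -1))), 1)), 3) = Pow(Add(-6, -3, Mul(Add(Mul(-1, Rational(1, 5)), Mul(3, Rational(1, 2))), 1)), 3) = Pow(Add(-6, -3, Mul(Add(Rational(-1, 5), Rational(3, 2)), 1)), 3) = Pow(Add(-6, -3, Mul(Rational(13, 10), 1)), 3) = Pow(Add(-6, -3, Rational(13, 10)), 3) = Pow(Rational(-77, 10), 3) = Rational(-456533, 1000)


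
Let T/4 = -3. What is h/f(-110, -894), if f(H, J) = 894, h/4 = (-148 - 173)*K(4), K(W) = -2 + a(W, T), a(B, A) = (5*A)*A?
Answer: -153652/149 ≈ -1031.2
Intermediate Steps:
T = -12 (T = 4*(-3) = -12)
a(B, A) = 5*A²
K(W) = 718 (K(W) = -2 + 5*(-12)² = -2 + 5*144 = -2 + 720 = 718)
h = -921912 (h = 4*((-148 - 173)*718) = 4*(-321*718) = 4*(-230478) = -921912)
h/f(-110, -894) = -921912/894 = -921912*1/894 = -153652/149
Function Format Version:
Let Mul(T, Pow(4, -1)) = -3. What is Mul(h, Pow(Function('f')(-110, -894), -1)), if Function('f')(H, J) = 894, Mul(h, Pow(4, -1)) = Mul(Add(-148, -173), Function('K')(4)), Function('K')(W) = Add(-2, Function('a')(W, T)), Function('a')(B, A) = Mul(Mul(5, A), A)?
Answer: Rational(-153652, 149) ≈ -1031.2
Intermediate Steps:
T = -12 (T = Mul(4, -3) = -12)
Function('a')(B, A) = Mul(5, Pow(A, 2))
Function('K')(W) = 718 (Function('K')(W) = Add(-2, Mul(5, Pow(-12, 2))) = Add(-2, Mul(5, 144)) = Add(-2, 720) = 718)
h = -921912 (h = Mul(4, Mul(Add(-148, -173), 718)) = Mul(4, Mul(-321, 718)) = Mul(4, -230478) = -921912)
Mul(h, Pow(Function('f')(-110, -894), -1)) = Mul(-921912, Pow(894, -1)) = Mul(-921912, Rational(1, 894)) = Rational(-153652, 149)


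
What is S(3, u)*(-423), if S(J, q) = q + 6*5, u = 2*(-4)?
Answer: -9306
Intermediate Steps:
u = -8
S(J, q) = 30 + q (S(J, q) = q + 30 = 30 + q)
S(3, u)*(-423) = (30 - 8)*(-423) = 22*(-423) = -9306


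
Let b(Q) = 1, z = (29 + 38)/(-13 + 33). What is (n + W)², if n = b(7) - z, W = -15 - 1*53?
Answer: 1979649/400 ≈ 4949.1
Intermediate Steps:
z = 67/20 ≈ 3.3500
W = -68 (W = -15 - 53 = -68)
n = -47/20 (n = 1 - 1*67/20 = 1 - 67/20 = -47/20 ≈ -2.3500)
(n + W)² = (-47/20 - 68)² = (-1407/20)² = 1979649/400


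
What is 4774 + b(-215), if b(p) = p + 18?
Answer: 4577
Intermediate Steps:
b(p) = 18 + p
4774 + b(-215) = 4774 + (18 - 215) = 4774 - 197 = 4577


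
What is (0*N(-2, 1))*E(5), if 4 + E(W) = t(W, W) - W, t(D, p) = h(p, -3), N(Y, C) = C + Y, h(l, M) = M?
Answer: 0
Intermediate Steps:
t(D, p) = -3
E(W) = -7 - W (E(W) = -4 + (-3 - W) = -7 - W)
(0*N(-2, 1))*E(5) = (0*(1 - 2))*(-7 - 1*5) = (0*(-1))*(-7 - 5) = 0*(-12) = 0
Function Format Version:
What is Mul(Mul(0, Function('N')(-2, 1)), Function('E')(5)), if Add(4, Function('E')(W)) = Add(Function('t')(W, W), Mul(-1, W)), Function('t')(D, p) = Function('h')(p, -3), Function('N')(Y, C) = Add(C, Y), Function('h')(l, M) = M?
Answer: 0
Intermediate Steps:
Function('t')(D, p) = -3
Function('E')(W) = Add(-7, Mul(-1, W)) (Function('E')(W) = Add(-4, Add(-3, Mul(-1, W))) = Add(-7, Mul(-1, W)))
Mul(Mul(0, Function('N')(-2, 1)), Function('E')(5)) = Mul(Mul(0, Add(1, -2)), Add(-7, Mul(-1, 5))) = Mul(Mul(0, -1), Add(-7, -5)) = Mul(0, -12) = 0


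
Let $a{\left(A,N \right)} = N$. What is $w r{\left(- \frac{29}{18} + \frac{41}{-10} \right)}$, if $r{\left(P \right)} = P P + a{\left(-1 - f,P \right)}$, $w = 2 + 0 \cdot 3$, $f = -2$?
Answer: $\frac{108968}{2025} \approx 53.811$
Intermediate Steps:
$w = 2$ ($w = 2 + 0 = 2$)
$r{\left(P \right)} = P + P^{2}$ ($r{\left(P \right)} = P P + P = P^{2} + P = P + P^{2}$)
$w r{\left(- \frac{29}{18} + \frac{41}{-10} \right)} = 2 \left(- \frac{29}{18} + \frac{41}{-10}\right) \left(1 + \left(- \frac{29}{18} + \frac{41}{-10}\right)\right) = 2 \left(\left(-29\right) \frac{1}{18} + 41 \left(- \frac{1}{10}\right)\right) \left(1 + \left(\left(-29\right) \frac{1}{18} + 41 \left(- \frac{1}{10}\right)\right)\right) = 2 \left(- \frac{29}{18} - \frac{41}{10}\right) \left(1 - \frac{257}{45}\right) = 2 \left(- \frac{257 \left(1 - \frac{257}{45}\right)}{45}\right) = 2 \left(\left(- \frac{257}{45}\right) \left(- \frac{212}{45}\right)\right) = 2 \cdot \frac{54484}{2025} = \frac{108968}{2025}$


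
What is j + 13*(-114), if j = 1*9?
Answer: -1473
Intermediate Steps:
j = 9
j + 13*(-114) = 9 + 13*(-114) = 9 - 1482 = -1473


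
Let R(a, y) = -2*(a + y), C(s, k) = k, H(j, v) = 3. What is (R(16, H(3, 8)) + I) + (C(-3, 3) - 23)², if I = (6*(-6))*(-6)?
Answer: 578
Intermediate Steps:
I = 216 (I = -36*(-6) = 216)
R(a, y) = -2*a - 2*y
(R(16, H(3, 8)) + I) + (C(-3, 3) - 23)² = ((-2*16 - 2*3) + 216) + (3 - 23)² = ((-32 - 6) + 216) + (-20)² = (-38 + 216) + 400 = 178 + 400 = 578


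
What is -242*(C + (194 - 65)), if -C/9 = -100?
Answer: -249018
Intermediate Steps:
C = 900 (C = -9*(-100) = 900)
-242*(C + (194 - 65)) = -242*(900 + (194 - 65)) = -242*(900 + 129) = -242*1029 = -249018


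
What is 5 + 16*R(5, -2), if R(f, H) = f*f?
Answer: 405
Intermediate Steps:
R(f, H) = f²
5 + 16*R(5, -2) = 5 + 16*5² = 5 + 16*25 = 5 + 400 = 405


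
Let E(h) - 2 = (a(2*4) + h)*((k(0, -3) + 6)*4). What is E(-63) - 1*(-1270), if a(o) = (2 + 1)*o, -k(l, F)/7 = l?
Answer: 336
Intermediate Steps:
k(l, F) = -7*l
a(o) = 3*o
E(h) = 578 + 24*h (E(h) = 2 + (3*(2*4) + h)*((-7*0 + 6)*4) = 2 + (3*8 + h)*((0 + 6)*4) = 2 + (24 + h)*(6*4) = 2 + (24 + h)*24 = 2 + (576 + 24*h) = 578 + 24*h)
E(-63) - 1*(-1270) = (578 + 24*(-63)) - 1*(-1270) = (578 - 1512) + 1270 = -934 + 1270 = 336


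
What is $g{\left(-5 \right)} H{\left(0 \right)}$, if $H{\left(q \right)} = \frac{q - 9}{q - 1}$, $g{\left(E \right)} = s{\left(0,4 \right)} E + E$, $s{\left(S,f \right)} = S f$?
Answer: $-45$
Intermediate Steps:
$g{\left(E \right)} = E$ ($g{\left(E \right)} = 0 \cdot 4 E + E = 0 E + E = 0 + E = E$)
$H{\left(q \right)} = \frac{-9 + q}{-1 + q}$
$g{\left(-5 \right)} H{\left(0 \right)} = - 5 \frac{-9 + 0}{-1 + 0} = - 5 \frac{1}{-1} \left(-9\right) = - 5 \left(\left(-1\right) \left(-9\right)\right) = \left(-5\right) 9 = -45$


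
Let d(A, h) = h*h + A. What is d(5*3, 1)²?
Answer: 256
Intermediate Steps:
d(A, h) = A + h² (d(A, h) = h² + A = A + h²)
d(5*3, 1)² = (5*3 + 1²)² = (15 + 1)² = 16² = 256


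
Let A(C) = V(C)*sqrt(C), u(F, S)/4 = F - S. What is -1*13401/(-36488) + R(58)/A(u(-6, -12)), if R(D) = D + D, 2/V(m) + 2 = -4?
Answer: 13401/36488 - 29*sqrt(6) ≈ -70.668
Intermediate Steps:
u(F, S) = -4*S + 4*F (u(F, S) = 4*(F - S) = -4*S + 4*F)
V(m) = -1/3 (V(m) = 2/(-2 - 4) = 2/(-6) = 2*(-1/6) = -1/3)
A(C) = -sqrt(C)/3
R(D) = 2*D
-1*13401/(-36488) + R(58)/A(u(-6, -12)) = -1*13401/(-36488) + (2*58)/((-sqrt(-4*(-12) + 4*(-6))/3)) = -13401*(-1/36488) + 116/((-sqrt(48 - 24)/3)) = 13401/36488 + 116/((-2*sqrt(6)/3)) = 13401/36488 + 116*(-sqrt(6)/4) = 13401/36488 - 29*sqrt(6)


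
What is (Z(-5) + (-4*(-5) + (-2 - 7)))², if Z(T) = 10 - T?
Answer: 676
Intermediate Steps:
(Z(-5) + (-4*(-5) + (-2 - 7)))² = ((10 - 1*(-5)) + (-4*(-5) + (-2 - 7)))² = ((10 + 5) + (20 - 9))² = (15 + 11)² = 26² = 676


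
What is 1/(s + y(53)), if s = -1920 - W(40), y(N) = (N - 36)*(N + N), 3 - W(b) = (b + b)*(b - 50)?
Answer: -1/921 ≈ -0.0010858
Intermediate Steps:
W(b) = 3 - 2*b*(-50 + b) (W(b) = 3 - (b + b)*(b - 50) = 3 - 2*b*(-50 + b))
y(N) = 2*N*(-36 + N) (y(N) = (-36 + N)*(2*N) = 2*N*(-36 + N))
s = -2723 (s = -1920 - (3 - 2*40² + 100*40) = -1920 - (3 - 2*1600 + 4000) = -1920 - (3 - 3200 + 4000) = -1920 - 1*803 = -1920 - 803 = -2723)
1/(s + y(53)) = 1/(-2723 + 2*53*(-36 + 53)) = 1/(-2723 + 2*53*17) = 1/(-2723 + 1802) = 1/(-921) = -1/921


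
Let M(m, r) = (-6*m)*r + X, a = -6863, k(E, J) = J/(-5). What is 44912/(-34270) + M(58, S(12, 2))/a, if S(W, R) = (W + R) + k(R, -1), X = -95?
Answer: -67813387/117597505 ≈ -0.57666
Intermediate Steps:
k(E, J) = -J/5 (k(E, J) = J*(-⅕) = -J/5)
S(W, R) = ⅕ + R + W (S(W, R) = (W + R) - ⅕*(-1) = (R + W) + ⅕ = ⅕ + R + W)
M(m, r) = -95 - 6*m*r (M(m, r) = (-6*m)*r - 95 = -6*m*r - 95 = -95 - 6*m*r)
44912/(-34270) + M(58, S(12, 2))/a = 44912/(-34270) + (-95 - 6*58*(⅕ + 2 + 12))/(-6863) = 44912*(-1/34270) + (-95 - 6*58*71/5)*(-1/6863) = -22456/17135 + (-95 - 24708/5)*(-1/6863) = -22456/17135 - 25183/5*(-1/6863) = -22456/17135 + 25183/34315 = -67813387/117597505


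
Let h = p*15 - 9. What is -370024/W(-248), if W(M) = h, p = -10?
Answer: 370024/159 ≈ 2327.2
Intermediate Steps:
h = -159 (h = -10*15 - 9 = -150 - 9 = -159)
W(M) = -159
-370024/W(-248) = -370024/(-159) = -370024*(-1/159) = 370024/159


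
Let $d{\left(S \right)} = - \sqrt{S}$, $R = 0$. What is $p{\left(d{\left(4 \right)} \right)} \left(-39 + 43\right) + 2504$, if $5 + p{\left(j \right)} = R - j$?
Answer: $2492$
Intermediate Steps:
$p{\left(j \right)} = -5 - j$ ($p{\left(j \right)} = -5 + \left(0 - j\right) = -5 - j$)
$p{\left(d{\left(4 \right)} \right)} \left(-39 + 43\right) + 2504 = \left(-5 - - \sqrt{4}\right) \left(-39 + 43\right) + 2504 = \left(-5 - \left(-1\right) 2\right) 4 + 2504 = \left(-5 - -2\right) 4 + 2504 = \left(-5 + 2\right) 4 + 2504 = \left(-3\right) 4 + 2504 = -12 + 2504 = 2492$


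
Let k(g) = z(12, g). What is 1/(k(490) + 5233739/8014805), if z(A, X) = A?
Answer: 8014805/101411399 ≈ 0.079033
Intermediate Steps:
k(g) = 12
1/(k(490) + 5233739/8014805) = 1/(12 + 5233739/8014805) = 1/(101411399/8014805) = 8014805/101411399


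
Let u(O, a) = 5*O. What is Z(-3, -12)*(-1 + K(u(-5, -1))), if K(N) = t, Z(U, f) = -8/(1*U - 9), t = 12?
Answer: 22/3 ≈ 7.3333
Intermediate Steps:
Z(U, f) = -8/(-9 + U) (Z(U, f) = -8/(U - 9) = -8/(-9 + U))
K(N) = 12
Z(-3, -12)*(-1 + K(u(-5, -1))) = (-8/(-9 - 3))*(-1 + 12) = -8/(-12)*11 = -8*(-1/12)*11 = (⅔)*11 = 22/3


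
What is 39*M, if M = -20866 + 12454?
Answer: -328068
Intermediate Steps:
M = -8412
39*M = 39*(-8412) = -328068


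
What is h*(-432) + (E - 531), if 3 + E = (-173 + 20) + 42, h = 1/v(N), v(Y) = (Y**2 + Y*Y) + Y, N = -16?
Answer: -20022/31 ≈ -645.87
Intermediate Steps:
v(Y) = Y + 2*Y**2 (v(Y) = (Y**2 + Y**2) + Y = 2*Y**2 + Y = Y + 2*Y**2)
h = 1/496 (h = 1/(-16*(1 + 2*(-16))) = 1/(-16*(1 - 32)) = 1/(-16*(-31)) = 1/496 ≈ 0.0020161)
E = -114 (E = -3 + ((-173 + 20) + 42) = -3 + (-153 + 42) = -3 - 111 = -114)
h*(-432) + (E - 531) = (1/496)*(-432) + (-114 - 531) = -27/31 - 645 = -20022/31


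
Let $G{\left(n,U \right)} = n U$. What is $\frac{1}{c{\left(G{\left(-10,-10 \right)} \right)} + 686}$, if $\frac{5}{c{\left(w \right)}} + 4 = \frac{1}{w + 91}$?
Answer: $\frac{763}{522463} \approx 0.0014604$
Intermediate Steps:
$G{\left(n,U \right)} = U n$
$c{\left(w \right)} = \frac{5}{-4 + \frac{1}{91 + w}}$ ($c{\left(w \right)} = \frac{5}{-4 + \frac{1}{w + 91}} = \frac{5}{-4 + \frac{1}{91 + w}}$)
$\frac{1}{c{\left(G{\left(-10,-10 \right)} \right)} + 686} = \frac{1}{\frac{5 \left(-91 - \left(-10\right) \left(-10\right)\right)}{363 + 4 \left(\left(-10\right) \left(-10\right)\right)} + 686} = \frac{1}{\frac{5 \left(-91 - 100\right)}{363 + 4 \cdot 100} + 686} = \frac{1}{\frac{5 \left(-91 - 100\right)}{363 + 400} + 686} = \frac{1}{5 \cdot \frac{1}{763} \left(-191\right) + 686} = \frac{1}{- \frac{955}{763} + 686} = \frac{1}{\frac{522463}{763}} = \frac{763}{522463}$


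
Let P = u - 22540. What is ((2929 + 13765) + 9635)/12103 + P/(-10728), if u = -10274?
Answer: 37755853/7213388 ≈ 5.2341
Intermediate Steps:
P = -32814 (P = -10274 - 22540 = -32814)
((2929 + 13765) + 9635)/12103 + P/(-10728) = ((2929 + 13765) + 9635)/12103 - 32814/(-10728) = (16694 + 9635)*(1/12103) - 32814*(-1/10728) = 26329*(1/12103) + 1823/596 = 26329/12103 + 1823/596 = 37755853/7213388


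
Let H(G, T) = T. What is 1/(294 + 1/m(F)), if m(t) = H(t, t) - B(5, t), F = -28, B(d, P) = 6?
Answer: 34/9995 ≈ 0.0034017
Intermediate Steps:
m(t) = -6 + t (m(t) = t - 1*6 = t - 6 = -6 + t)
1/(294 + 1/m(F)) = 1/(294 + 1/(-6 - 28)) = 1/(294 + 1/(-34)) = 1/(294 - 1/34) = 1/(9995/34) = 34/9995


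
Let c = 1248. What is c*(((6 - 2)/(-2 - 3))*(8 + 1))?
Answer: -44928/5 ≈ -8985.6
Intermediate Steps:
c*(((6 - 2)/(-2 - 3))*(8 + 1)) = 1248*(((6 - 2)/(-2 - 3))*(8 + 1)) = 1248*((4/(-5))*9) = 1248*((4*(-⅕))*9) = 1248*(-⅘*9) = 1248*(-36/5) = -44928/5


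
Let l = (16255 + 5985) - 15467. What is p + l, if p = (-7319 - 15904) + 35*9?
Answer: -16135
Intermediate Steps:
l = 6773 (l = 22240 - 15467 = 6773)
p = -22908 (p = -23223 + 315 = -22908)
p + l = -22908 + 6773 = -16135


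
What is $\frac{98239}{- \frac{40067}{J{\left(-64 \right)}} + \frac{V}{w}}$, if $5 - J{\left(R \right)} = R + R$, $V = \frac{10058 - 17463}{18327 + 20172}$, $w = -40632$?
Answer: $- \frac{20438697820226616}{62676461256791} \approx -326.1$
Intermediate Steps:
$V = - \frac{7405}{38499} \approx -0.19234$
$J{\left(R \right)} = 5 - 2 R$ ($J{\left(R \right)} = 5 - \left(R + R\right) = 5 - 2 R$)
$\frac{98239}{- \frac{40067}{J{\left(-64 \right)}} + \frac{V}{w}} = \frac{98239}{- \frac{40067}{5 - -128} - \frac{7405}{38499 \left(-40632\right)}} = \frac{98239}{- \frac{40067}{5 + 128} - - \frac{7405}{1564291368}} = \frac{98239}{- \frac{40067}{133} + \frac{7405}{1564291368}} = \frac{98239}{- \frac{62676461256791}{208050751944}} = 98239 \left(- \frac{208050751944}{62676461256791}\right) = - \frac{20438697820226616}{62676461256791}$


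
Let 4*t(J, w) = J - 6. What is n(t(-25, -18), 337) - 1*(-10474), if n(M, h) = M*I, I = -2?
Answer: 20979/2 ≈ 10490.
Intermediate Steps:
t(J, w) = -3/2 + J/4 (t(J, w) = (J - 6)/4 = (-6 + J)/4 = -3/2 + J/4)
n(M, h) = -2*M (n(M, h) = M*(-2) = -2*M)
n(t(-25, -18), 337) - 1*(-10474) = -2*(-3/2 + (1/4)*(-25)) - 1*(-10474) = -2*(-3/2 - 25/4) + 10474 = -2*(-31/4) + 10474 = 31/2 + 10474 = 20979/2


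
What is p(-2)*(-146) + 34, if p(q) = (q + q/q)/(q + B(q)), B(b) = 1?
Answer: -112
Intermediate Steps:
p(q) = 1 (p(q) = (q + q/q)/(q + 1) = (q + 1)/(1 + q) = (1 + q)/(1 + q) = 1)
p(-2)*(-146) + 34 = 1*(-146) + 34 = -146 + 34 = -112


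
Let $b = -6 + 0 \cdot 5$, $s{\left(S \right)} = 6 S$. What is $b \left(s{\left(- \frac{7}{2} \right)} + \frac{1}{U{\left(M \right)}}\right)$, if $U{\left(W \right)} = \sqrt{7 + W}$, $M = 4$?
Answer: $126 - \frac{6 \sqrt{11}}{11} \approx 124.19$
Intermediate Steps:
$b = -6$ ($b = -6 + 0 = -6$)
$b \left(s{\left(- \frac{7}{2} \right)} + \frac{1}{U{\left(M \right)}}\right) = - 6 \left(6 \left(- \frac{7}{2}\right) + \frac{1}{\sqrt{7 + 4}}\right) = - 6 \left(6 \left(\left(-7\right) \frac{1}{2}\right) + \frac{1}{\sqrt{11}}\right) = - 6 \left(6 \left(- \frac{7}{2}\right) + \frac{\sqrt{11}}{11}\right) = - 6 \left(-21 + \frac{\sqrt{11}}{11}\right) = 126 - \frac{6 \sqrt{11}}{11}$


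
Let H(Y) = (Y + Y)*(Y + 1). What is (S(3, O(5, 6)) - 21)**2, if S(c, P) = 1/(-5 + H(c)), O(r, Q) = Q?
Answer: 158404/361 ≈ 438.79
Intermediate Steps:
H(Y) = 2*Y*(1 + Y) (H(Y) = (2*Y)*(1 + Y) = 2*Y*(1 + Y))
S(c, P) = 1/(-5 + 2*c*(1 + c))
(S(3, O(5, 6)) - 21)**2 = (1/(-5 + 2*3*(1 + 3)) - 21)**2 = (1/(-5 + 2*3*4) - 21)**2 = (1/(-5 + 24) - 21)**2 = (1/19 - 21)**2 = (-398/19)**2 = 158404/361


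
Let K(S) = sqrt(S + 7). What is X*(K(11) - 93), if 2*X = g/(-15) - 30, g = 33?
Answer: 14973/10 - 483*sqrt(2)/10 ≈ 1429.0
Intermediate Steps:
K(S) = sqrt(7 + S)
X = -161/10 (X = (33/(-15) - 30)/2 = (33*(-1/15) - 30)/2 = (-11/5 - 30)/2 = (1/2)*(-161/5) = -161/10 ≈ -16.100)
X*(K(11) - 93) = -161*(sqrt(7 + 11) - 93)/10 = -161*(sqrt(18) - 93)/10 = -161*(3*sqrt(2) - 93)/10 = -161*(-93 + 3*sqrt(2))/10 = 14973/10 - 483*sqrt(2)/10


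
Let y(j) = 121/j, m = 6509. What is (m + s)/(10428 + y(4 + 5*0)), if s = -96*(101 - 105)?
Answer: 27572/41833 ≈ 0.65910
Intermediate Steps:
s = 384 (s = -96*(-4) = 384)
(m + s)/(10428 + y(4 + 5*0)) = (6509 + 384)/(10428 + 121/(4 + 5*0)) = 6893/(10428 + 121/(4 + 0)) = 6893/(10428 + 121/4) = 6893/(41833/4) = 6893*(4/41833) = 27572/41833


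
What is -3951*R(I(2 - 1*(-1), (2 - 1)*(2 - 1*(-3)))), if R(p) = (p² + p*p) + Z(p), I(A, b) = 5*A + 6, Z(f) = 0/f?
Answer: -3484782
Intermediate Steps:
Z(f) = 0
I(A, b) = 6 + 5*A
R(p) = 2*p² (R(p) = (p² + p*p) + 0 = (p² + p²) + 0 = 2*p² + 0 = 2*p²)
-3951*R(I(2 - 1*(-1), (2 - 1)*(2 - 1*(-3)))) = -7902*(6 + 5*(2 - 1*(-1)))² = -7902*(6 + 5*(2 + 1))² = -7902*(6 + 5*3)² = -7902*(6 + 15)² = -7902*21² = -7902*441 = -3951*882 = -3484782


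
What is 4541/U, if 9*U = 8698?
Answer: 40869/8698 ≈ 4.6987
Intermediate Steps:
U = 8698/9 (U = (1/9)*8698 = 8698/9 ≈ 966.44)
4541/U = 4541/(8698/9) = 4541*(9/8698) = 40869/8698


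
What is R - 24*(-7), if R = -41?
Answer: 127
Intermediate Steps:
R - 24*(-7) = -41 - 24*(-7) = -41 + 168 = 127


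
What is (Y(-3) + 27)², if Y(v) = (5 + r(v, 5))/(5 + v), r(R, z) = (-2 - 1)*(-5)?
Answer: 1369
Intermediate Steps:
r(R, z) = 15 (r(R, z) = -3*(-5) = 15)
Y(v) = 20/(5 + v) (Y(v) = (5 + 15)/(5 + v) = 20/(5 + v))
(Y(-3) + 27)² = (20/(5 - 3) + 27)² = (20/2 + 27)² = (20*(½) + 27)² = (10 + 27)² = 37² = 1369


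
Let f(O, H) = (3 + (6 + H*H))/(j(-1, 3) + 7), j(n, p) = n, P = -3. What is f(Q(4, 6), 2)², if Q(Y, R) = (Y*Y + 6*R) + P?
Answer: 169/36 ≈ 4.6944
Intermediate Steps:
Q(Y, R) = -3 + Y² + 6*R (Q(Y, R) = (Y*Y + 6*R) - 3 = (Y² + 6*R) - 3 = -3 + Y² + 6*R)
f(O, H) = 3/2 + H²/6 (f(O, H) = (3 + (6 + H*H))/(-1 + 7) = (3 + (6 + H²))/6 = (9 + H²)*(⅙) = 3/2 + H²/6)
f(Q(4, 6), 2)² = (3/2 + (⅙)*2²)² = (3/2 + (⅙)*4)² = (3/2 + ⅔)² = (13/6)² = 169/36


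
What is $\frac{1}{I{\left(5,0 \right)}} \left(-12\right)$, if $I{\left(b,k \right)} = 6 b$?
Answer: $- \frac{2}{5} \approx -0.4$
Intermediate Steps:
$\frac{1}{I{\left(5,0 \right)}} \left(-12\right) = \frac{1}{6 \cdot 5} \left(-12\right) = \frac{1}{30} \left(-12\right) = - \frac{2}{5}$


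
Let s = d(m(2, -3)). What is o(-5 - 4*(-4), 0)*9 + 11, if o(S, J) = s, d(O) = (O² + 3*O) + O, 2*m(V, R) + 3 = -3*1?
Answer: -16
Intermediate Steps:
m(V, R) = -3 (m(V, R) = -3/2 + (-3*1)/2 = -3/2 + (½)*(-3) = -3/2 - 3/2 = -3)
d(O) = O² + 4*O
s = -3 (s = -3*(4 - 3) = -3*1 = -3)
o(S, J) = -3
o(-5 - 4*(-4), 0)*9 + 11 = -3*9 + 11 = -27 + 11 = -16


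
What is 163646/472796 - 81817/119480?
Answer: -4782581563/14122416520 ≈ -0.33865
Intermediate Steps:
163646/472796 - 81817/119480 = 163646*(1/472796) - 81817*1/119480 = 81823/236398 - 81817/119480 = -4782581563/14122416520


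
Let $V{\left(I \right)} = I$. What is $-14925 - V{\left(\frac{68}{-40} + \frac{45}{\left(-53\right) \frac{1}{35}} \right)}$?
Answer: $- \frac{7893599}{530} \approx -14894.0$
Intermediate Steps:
$-14925 - V{\left(\frac{68}{-40} + \frac{45}{\left(-53\right) \frac{1}{35}} \right)} = -14925 - \left(\frac{68}{-40} + \frac{45}{\left(-53\right) \frac{1}{35}}\right) = -14925 - \left(68 \left(- \frac{1}{40}\right) + \frac{45}{\left(-53\right) \frac{1}{35}}\right) = -14925 - \left(- \frac{17}{10} + \frac{45}{- \frac{53}{35}}\right) = -14925 - \left(- \frac{17}{10} + 45 \left(- \frac{35}{53}\right)\right) = -14925 - \left(- \frac{17}{10} - \frac{1575}{53}\right) = -14925 - - \frac{16651}{530} = -14925 + \frac{16651}{530} = - \frac{7893599}{530}$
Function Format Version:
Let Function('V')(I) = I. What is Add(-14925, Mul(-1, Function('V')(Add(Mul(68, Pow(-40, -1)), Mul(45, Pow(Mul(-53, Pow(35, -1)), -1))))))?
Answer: Rational(-7893599, 530) ≈ -14894.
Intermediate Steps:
Add(-14925, Mul(-1, Function('V')(Add(Mul(68, Pow(-40, -1)), Mul(45, Pow(Mul(-53, Pow(35, -1)), -1)))))) = Add(-14925, Mul(-1, Add(Mul(68, Pow(-40, -1)), Mul(45, Pow(Mul(-53, Pow(35, -1)), -1))))) = Add(-14925, Mul(-1, Add(Mul(68, Rational(-1, 40)), Mul(45, Pow(Mul(-53, Rational(1, 35)), -1))))) = Add(-14925, Mul(-1, Add(Rational(-17, 10), Mul(45, Pow(Rational(-53, 35), -1))))) = Add(-14925, Mul(-1, Add(Rational(-17, 10), Mul(45, Rational(-35, 53))))) = Add(-14925, Mul(-1, Add(Rational(-17, 10), Rational(-1575, 53)))) = Add(-14925, Mul(-1, Rational(-16651, 530))) = Add(-14925, Rational(16651, 530)) = Rational(-7893599, 530)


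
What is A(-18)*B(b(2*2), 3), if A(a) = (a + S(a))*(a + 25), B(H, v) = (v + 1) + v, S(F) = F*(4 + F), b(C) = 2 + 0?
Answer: 11466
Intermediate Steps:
b(C) = 2
B(H, v) = 1 + 2*v (B(H, v) = (1 + v) + v = 1 + 2*v)
A(a) = (25 + a)*(a + a*(4 + a)) (A(a) = (a + a*(4 + a))*(a + 25) = (a + a*(4 + a))*(25 + a) = (25 + a)*(a + a*(4 + a)))
A(-18)*B(b(2*2), 3) = (-18*(125 + (-18)² + 30*(-18)))*(1 + 2*3) = (-18*(125 + 324 - 540))*(1 + 6) = -18*(-91)*7 = 1638*7 = 11466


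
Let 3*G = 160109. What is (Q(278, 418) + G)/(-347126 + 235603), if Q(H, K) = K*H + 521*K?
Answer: -1162055/334569 ≈ -3.4733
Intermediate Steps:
G = 160109/3 (G = (⅓)*160109 = 160109/3 ≈ 53370.)
Q(H, K) = 521*K + H*K (Q(H, K) = H*K + 521*K = 521*K + H*K)
(Q(278, 418) + G)/(-347126 + 235603) = (418*(521 + 278) + 160109/3)/(-347126 + 235603) = (418*799 + 160109/3)/(-111523) = (333982 + 160109/3)*(-1/111523) = (1162055/3)*(-1/111523) = -1162055/334569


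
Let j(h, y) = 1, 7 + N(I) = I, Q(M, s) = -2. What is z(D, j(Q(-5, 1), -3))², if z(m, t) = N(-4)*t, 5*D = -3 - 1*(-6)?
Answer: 121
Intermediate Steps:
D = ⅗ (D = (-3 - 1*(-6))/5 = (-3 + 6)/5 = (⅕)*3 = ⅗ ≈ 0.60000)
N(I) = -7 + I
z(m, t) = -11*t (z(m, t) = (-7 - 4)*t = -11*t)
z(D, j(Q(-5, 1), -3))² = (-11*1)² = (-11)² = 121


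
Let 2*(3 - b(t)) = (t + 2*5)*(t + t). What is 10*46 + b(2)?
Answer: 439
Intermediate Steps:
b(t) = 3 - t*(10 + t) (b(t) = 3 - (t + 2*5)*(t + t)/2 = 3 - (t + 10)*2*t/2 = 3 - (10 + t)*2*t/2 = 3 - t*(10 + t))
10*46 + b(2) = 10*46 + (3 - 1*2² - 10*2) = 460 + (3 - 1*4 - 20) = 460 + (3 - 4 - 20) = 460 - 21 = 439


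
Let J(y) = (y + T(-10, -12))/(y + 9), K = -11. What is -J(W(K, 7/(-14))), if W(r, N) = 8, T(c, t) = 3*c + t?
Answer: 2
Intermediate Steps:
T(c, t) = t + 3*c
J(y) = (-42 + y)/(9 + y) (J(y) = (y + (-12 + 3*(-10)))/(y + 9) = (y + (-12 - 30))/(9 + y) = (y - 42)/(9 + y) = (-42 + y)/(9 + y))
-J(W(K, 7/(-14))) = -(-42 + 8)/(9 + 8) = -(-34)/17 = -1*(-2) = 2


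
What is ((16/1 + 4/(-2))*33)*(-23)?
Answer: -10626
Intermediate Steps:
((16/1 + 4/(-2))*33)*(-23) = ((16*1 + 4*(-½))*33)*(-23) = ((16 - 2)*33)*(-23) = (14*33)*(-23) = 462*(-23) = -10626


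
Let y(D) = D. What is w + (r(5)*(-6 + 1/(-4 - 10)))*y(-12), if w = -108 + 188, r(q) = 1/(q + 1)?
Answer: 645/7 ≈ 92.143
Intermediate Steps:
r(q) = 1/(1 + q)
w = 80
w + (r(5)*(-6 + 1/(-4 - 10)))*y(-12) = 80 + ((-6 + 1/(-4 - 10))/(1 + 5))*(-12) = 80 + ((-6 + 1/(-14))/6)*(-12) = 80 + ((-6 - 1/14)/6)*(-12) = 80 + ((⅙)*(-85/14))*(-12) = 80 - 85/84*(-12) = 80 + 85/7 = 645/7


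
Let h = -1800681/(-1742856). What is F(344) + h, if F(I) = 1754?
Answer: 1019590035/580952 ≈ 1755.0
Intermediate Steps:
h = 600227/580952 (h = -1800681*(-1/1742856) = 600227/580952 ≈ 1.0332)
F(344) + h = 1754 + 600227/580952 = 1019590035/580952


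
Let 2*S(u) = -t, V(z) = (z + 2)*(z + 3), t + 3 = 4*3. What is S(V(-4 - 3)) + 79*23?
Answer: 3625/2 ≈ 1812.5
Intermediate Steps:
t = 9 (t = -3 + 4*3 = -3 + 12 = 9)
V(z) = (2 + z)*(3 + z)
S(u) = -9/2 (S(u) = (-1*9)/2 = (1/2)*(-9) = -9/2)
S(V(-4 - 3)) + 79*23 = -9/2 + 79*23 = -9/2 + 1817 = 3625/2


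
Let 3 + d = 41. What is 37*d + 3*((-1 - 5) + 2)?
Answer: 1394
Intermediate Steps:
d = 38 (d = -3 + 41 = 38)
37*d + 3*((-1 - 5) + 2) = 37*38 + 3*((-1 - 5) + 2) = 1406 + 3*(-6 + 2) = 1406 + 3*(-4) = 1406 - 12 = 1394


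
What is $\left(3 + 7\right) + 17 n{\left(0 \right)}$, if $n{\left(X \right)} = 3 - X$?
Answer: $61$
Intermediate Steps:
$\left(3 + 7\right) + 17 n{\left(0 \right)} = \left(3 + 7\right) + 17 \left(3 - 0\right) = 10 + 17 \left(3 + 0\right) = 10 + 17 \cdot 3 = 10 + 51 = 61$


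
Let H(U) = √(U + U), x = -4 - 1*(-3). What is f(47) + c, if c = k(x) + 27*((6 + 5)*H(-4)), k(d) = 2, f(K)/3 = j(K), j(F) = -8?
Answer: -22 + 594*I*√2 ≈ -22.0 + 840.04*I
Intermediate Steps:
x = -1 (x = -4 + 3 = -1)
f(K) = -24 (f(K) = 3*(-8) = -24)
H(U) = √2*√U (H(U) = √(2*U) = √2*√U)
c = 2 + 594*I*√2 (c = 2 + 27*((6 + 5)*(√2*√(-4))) = 2 + 27*(11*(√2*(2*I))) = 2 + 27*(11*(2*I*√2)) = 2 + 27*(22*I*√2) = 2 + 594*I*√2 ≈ 2.0 + 840.04*I)
f(47) + c = -24 + (2 + 594*I*√2) = -22 + 594*I*√2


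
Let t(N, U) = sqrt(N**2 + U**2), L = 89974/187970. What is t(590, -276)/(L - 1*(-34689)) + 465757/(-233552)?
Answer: -465757/233552 + 93985*sqrt(106069)/1630145326 ≈ -1.9755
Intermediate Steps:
L = 44987/93985 (L = 89974*(1/187970) = 44987/93985 ≈ 0.47866)
t(590, -276)/(L - 1*(-34689)) + 465757/(-233552) = sqrt(590**2 + (-276)**2)/(44987/93985 - 1*(-34689)) + 465757/(-233552) = sqrt(348100 + 76176)/(44987/93985 + 34689) + 465757*(-1/233552) = sqrt(424276)/(3260290652/93985) - 465757/233552 = (2*sqrt(106069))*(93985/3260290652) - 465757/233552 = 93985*sqrt(106069)/1630145326 - 465757/233552 = -465757/233552 + 93985*sqrt(106069)/1630145326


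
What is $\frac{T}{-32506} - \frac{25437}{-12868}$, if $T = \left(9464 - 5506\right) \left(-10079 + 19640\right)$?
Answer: $- \frac{243064818531}{209143604} \approx -1162.2$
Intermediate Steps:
$T = 37842438$ ($T = 3958 \cdot 9561 = 37842438$)
$\frac{T}{-32506} - \frac{25437}{-12868} = \frac{37842438}{-32506} - \frac{25437}{-12868} = 37842438 \left(- \frac{1}{32506}\right) - - \frac{25437}{12868} = - \frac{18921219}{16253} + \frac{25437}{12868} = - \frac{243064818531}{209143604}$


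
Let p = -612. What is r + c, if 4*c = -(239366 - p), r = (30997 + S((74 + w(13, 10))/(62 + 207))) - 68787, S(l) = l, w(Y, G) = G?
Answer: -52607893/538 ≈ -97784.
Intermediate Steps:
r = -10165426/269 (r = (30997 + (74 + 10)/(62 + 207)) - 68787 = (30997 + 84/269) - 68787 = 8338277/269 - 68787 = -10165426/269 ≈ -37790.)
c = -119989/2 (c = (-(239366 - 1*(-612)))/4 = (-(239366 + 612))/4 = (-1*239978)/4 = (1/4)*(-239978) = -119989/2 ≈ -59995.)
r + c = -10165426/269 - 119989/2 = -52607893/538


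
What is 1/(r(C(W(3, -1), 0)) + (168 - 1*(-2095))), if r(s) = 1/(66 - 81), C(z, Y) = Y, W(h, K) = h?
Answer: 15/33944 ≈ 0.00044190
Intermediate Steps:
r(s) = -1/15 (r(s) = 1/(-15) = -1/15)
1/(r(C(W(3, -1), 0)) + (168 - 1*(-2095))) = 1/(-1/15 + (168 - 1*(-2095))) = 1/(-1/15 + (168 + 2095)) = 1/(-1/15 + 2263) = 1/(33944/15) = 15/33944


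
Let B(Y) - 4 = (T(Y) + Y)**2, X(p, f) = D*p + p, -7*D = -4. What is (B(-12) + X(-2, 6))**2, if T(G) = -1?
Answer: 1413721/49 ≈ 28851.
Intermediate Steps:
D = 4/7 (D = -1/7*(-4) = 4/7 ≈ 0.57143)
X(p, f) = 11*p/7 (X(p, f) = 4*p/7 + p = 11*p/7)
B(Y) = 4 + (-1 + Y)**2
(B(-12) + X(-2, 6))**2 = ((4 + (-1 - 12)**2) + (11/7)*(-2))**2 = ((4 + (-13)**2) - 22/7)**2 = ((4 + 169) - 22/7)**2 = (173 - 22/7)**2 = (1189/7)**2 = 1413721/49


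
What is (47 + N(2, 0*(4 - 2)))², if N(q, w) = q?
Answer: 2401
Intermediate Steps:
(47 + N(2, 0*(4 - 2)))² = (47 + 2)² = 49² = 2401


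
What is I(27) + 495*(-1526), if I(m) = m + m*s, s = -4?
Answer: -755451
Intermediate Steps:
I(m) = -3*m (I(m) = m + m*(-4) = m - 4*m = -3*m)
I(27) + 495*(-1526) = -3*27 + 495*(-1526) = -81 - 755370 = -755451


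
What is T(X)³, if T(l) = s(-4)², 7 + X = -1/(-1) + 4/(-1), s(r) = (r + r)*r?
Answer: 1073741824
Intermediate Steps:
s(r) = 2*r² (s(r) = (2*r)*r = 2*r²)
X = -10 (X = -7 + (-1/(-1) + 4/(-1)) = -7 + (-1*(-1) + 4*(-1)) = -7 + (1 - 4) = -7 - 3 = -10)
T(l) = 1024 (T(l) = (2*(-4)²)² = (2*16)² = 32² = 1024)
T(X)³ = 1024³ = 1073741824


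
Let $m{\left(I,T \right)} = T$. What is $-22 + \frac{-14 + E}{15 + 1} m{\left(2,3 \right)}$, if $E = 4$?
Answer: $- \frac{191}{8} \approx -23.875$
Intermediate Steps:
$-22 + \frac{-14 + E}{15 + 1} m{\left(2,3 \right)} = -22 + \frac{-14 + 4}{15 + 1} \cdot 3 = -22 + - \frac{10}{16} \cdot 3 = -22 + \left(-10\right) \frac{1}{16} \cdot 3 = -22 - \frac{15}{8} = - \frac{191}{8}$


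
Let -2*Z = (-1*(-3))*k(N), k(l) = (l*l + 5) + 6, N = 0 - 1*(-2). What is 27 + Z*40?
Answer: -873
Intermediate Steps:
N = 2 (N = 0 + 2 = 2)
k(l) = 11 + l² (k(l) = (l² + 5) + 6 = (5 + l²) + 6 = 11 + l²)
Z = -45/2 (Z = -(-1*(-3))*(11 + 2²)/2 = -3*(11 + 4)/2 = -3*15/2 = -½*45 = -45/2 ≈ -22.500)
27 + Z*40 = 27 - 45/2*40 = 27 - 900 = -873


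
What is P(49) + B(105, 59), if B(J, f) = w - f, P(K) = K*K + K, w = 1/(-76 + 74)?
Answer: 4781/2 ≈ 2390.5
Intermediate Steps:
w = -½ (w = 1/(-2) = -½ ≈ -0.50000)
P(K) = K + K² (P(K) = K² + K = K + K²)
B(J, f) = -½ - f
P(49) + B(105, 59) = 49*(1 + 49) + (-½ - 1*59) = 49*50 + (-½ - 59) = 2450 - 119/2 = 4781/2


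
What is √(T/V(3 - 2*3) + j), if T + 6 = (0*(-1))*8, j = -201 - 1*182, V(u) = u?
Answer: I*√381 ≈ 19.519*I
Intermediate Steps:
j = -383 (j = -201 - 182 = -383)
T = -6 (T = -6 + (0*(-1))*8 = -6 + 0*8 = -6 + 0 = -6)
√(T/V(3 - 2*3) + j) = √(-6/(3 - 2*3) - 383) = √(-6/(3 - 6) - 383) = √(-6/(-3) - 383) = √(-6*(-⅓) - 383) = √(2 - 383) = √(-381) = I*√381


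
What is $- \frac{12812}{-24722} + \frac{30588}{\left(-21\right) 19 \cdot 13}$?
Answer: $- \frac{114956782}{21372169} \approx -5.3788$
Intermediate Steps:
$- \frac{12812}{-24722} + \frac{30588}{\left(-21\right) 19 \cdot 13} = \left(-12812\right) \left(- \frac{1}{24722}\right) + \frac{30588}{\left(-399\right) 13} = \frac{6406}{12361} + \frac{30588}{-5187} = \frac{6406}{12361} + 30588 \left(- \frac{1}{5187}\right) = \frac{6406}{12361} - \frac{10196}{1729} = - \frac{114956782}{21372169}$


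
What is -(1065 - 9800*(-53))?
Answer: -520465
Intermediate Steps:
-(1065 - 9800*(-53)) = -(1065 - 980*(-530)) = -(1065 + 519400) = -1*520465 = -520465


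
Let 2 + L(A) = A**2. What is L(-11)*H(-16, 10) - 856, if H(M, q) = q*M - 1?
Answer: -20015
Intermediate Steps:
H(M, q) = -1 + M*q (H(M, q) = M*q - 1 = -1 + M*q)
L(A) = -2 + A**2
L(-11)*H(-16, 10) - 856 = (-2 + (-11)**2)*(-1 - 16*10) - 856 = (-2 + 121)*(-1 - 160) - 856 = 119*(-161) - 856 = -19159 - 856 = -20015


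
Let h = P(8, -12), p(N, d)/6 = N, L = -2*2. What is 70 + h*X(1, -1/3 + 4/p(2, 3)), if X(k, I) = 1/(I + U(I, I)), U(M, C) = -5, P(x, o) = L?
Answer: 354/5 ≈ 70.800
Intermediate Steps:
L = -4
P(x, o) = -4
p(N, d) = 6*N
h = -4
X(k, I) = 1/(-5 + I) (X(k, I) = 1/(I - 5) = 1/(-5 + I))
70 + h*X(1, -1/3 + 4/p(2, 3)) = 70 - 4/(-5 + (-1/3 + 4/((6*2)))) = 70 - 4/(-5 + (-1*⅓ + 4/12)) = 70 - 4/(-5 + (-⅓ + 4*(1/12))) = 70 - 4/(-5 + (-⅓ + ⅓)) = 70 - 4/(-5 + 0) = 70 - 4/(-5) = 70 - 4*(-⅕) = 70 + ⅘ = 354/5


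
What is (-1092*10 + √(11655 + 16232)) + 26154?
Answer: 15234 + √27887 ≈ 15401.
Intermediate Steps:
(-1092*10 + √(11655 + 16232)) + 26154 = (-10920 + √27887) + 26154 = 15234 + √27887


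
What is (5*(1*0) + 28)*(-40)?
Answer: -1120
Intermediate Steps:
(5*(1*0) + 28)*(-40) = (5*0 + 28)*(-40) = (0 + 28)*(-40) = 28*(-40) = -1120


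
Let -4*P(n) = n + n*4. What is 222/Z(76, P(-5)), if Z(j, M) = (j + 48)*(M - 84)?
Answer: -222/9641 ≈ -0.023027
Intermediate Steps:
P(n) = -5*n/4 (P(n) = -(n + n*4)/4 = -(n + 4*n)/4 = -5*n/4)
Z(j, M) = (-84 + M)*(48 + j) (Z(j, M) = (48 + j)*(-84 + M) = (-84 + M)*(48 + j))
222/Z(76, P(-5)) = 222/(-4032 - 84*76 + 48*(-5/4*(-5)) - 5/4*(-5)*76) = 222/(-4032 - 6384 + 48*(25/4) + (25/4)*76) = 222/(-4032 - 6384 + 300 + 475) = 222/(-9641) = 222*(-1/9641) = -222/9641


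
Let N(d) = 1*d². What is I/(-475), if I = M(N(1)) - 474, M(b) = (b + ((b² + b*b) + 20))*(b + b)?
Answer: 428/475 ≈ 0.90105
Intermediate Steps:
N(d) = d²
M(b) = 2*b*(20 + b + 2*b²) (M(b) = (b + ((b² + b²) + 20))*(2*b) = (b + (2*b² + 20))*(2*b) = (b + (20 + 2*b²))*(2*b) = (20 + b + 2*b²)*(2*b) = 2*b*(20 + b + 2*b²))
I = -428 (I = 2*1²*(20 + 1² + 2*(1²)²) - 474 = 2*1*(20 + 1 + 2*1²) - 474 = 2*1*(20 + 1 + 2*1) - 474 = 2*1*(20 + 1 + 2) - 474 = 2*1*23 - 474 = 46 - 474 = -428)
I/(-475) = -428/(-475) = -428*(-1/475) = 428/475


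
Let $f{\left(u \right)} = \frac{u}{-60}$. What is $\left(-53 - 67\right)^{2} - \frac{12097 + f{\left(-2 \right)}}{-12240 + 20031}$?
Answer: $\frac{3365349089}{233730} \approx 14398.0$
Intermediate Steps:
$f{\left(u \right)} = - \frac{u}{60}$ ($f{\left(u \right)} = u \left(- \frac{1}{60}\right) = - \frac{u}{60}$)
$\left(-53 - 67\right)^{2} - \frac{12097 + f{\left(-2 \right)}}{-12240 + 20031} = \left(-53 - 67\right)^{2} - \frac{12097 - - \frac{1}{30}}{-12240 + 20031} = \left(-120\right)^{2} - \frac{12097 + \frac{1}{30}}{7791} = 14400 - \frac{362911}{30} \cdot \frac{1}{7791} = 14400 - \frac{362911}{233730} = \frac{3365349089}{233730}$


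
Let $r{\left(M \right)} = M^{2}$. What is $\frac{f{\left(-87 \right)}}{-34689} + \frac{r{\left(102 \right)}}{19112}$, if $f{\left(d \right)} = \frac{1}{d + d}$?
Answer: $\frac{3924836066}{7209865827} \approx 0.54437$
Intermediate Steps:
$f{\left(d \right)} = \frac{1}{2 d}$
$\frac{f{\left(-87 \right)}}{-34689} + \frac{r{\left(102 \right)}}{19112} = \frac{\frac{1}{2} \frac{1}{-87}}{-34689} + \frac{102^{2}}{19112} = \frac{1}{2} \left(- \frac{1}{87}\right) \left(- \frac{1}{34689}\right) + 10404 \cdot \frac{1}{19112} = \left(- \frac{1}{174}\right) \left(- \frac{1}{34689}\right) + \frac{2601}{4778} = \frac{1}{6035886} + \frac{2601}{4778} = \frac{3924836066}{7209865827}$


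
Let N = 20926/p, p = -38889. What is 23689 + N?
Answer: 921220595/38889 ≈ 23688.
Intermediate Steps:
N = -20926/38889 (N = 20926/(-38889) = 20926*(-1/38889) = -20926/38889 ≈ -0.53810)
23689 + N = 23689 - 20926/38889 = 921220595/38889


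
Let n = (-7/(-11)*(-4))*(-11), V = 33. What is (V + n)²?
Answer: 3721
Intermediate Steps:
n = 28 (n = (-7*(-1/11)*(-4))*(-11) = ((7/11)*(-4))*(-11) = -28/11*(-11) = 28)
(V + n)² = (33 + 28)² = 61² = 3721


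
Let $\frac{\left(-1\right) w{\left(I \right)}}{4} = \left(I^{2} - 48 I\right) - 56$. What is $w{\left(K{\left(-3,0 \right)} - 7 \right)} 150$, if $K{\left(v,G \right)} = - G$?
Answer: $-197400$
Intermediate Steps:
$w{\left(I \right)} = 224 - 4 I^{2} + 192 I$ ($w{\left(I \right)} = - 4 \left(\left(I^{2} - 48 I\right) - 56\right) = - 4 \left(-56 + I^{2} - 48 I\right) = 224 - 4 I^{2} + 192 I$)
$w{\left(K{\left(-3,0 \right)} - 7 \right)} 150 = \left(224 - 4 \left(\left(-1\right) 0 - 7\right)^{2} + 192 \left(\left(-1\right) 0 - 7\right)\right) 150 = \left(224 - 4 \left(0 - 7\right)^{2} + 192 \left(0 - 7\right)\right) 150 = \left(224 - 4 \left(-7\right)^{2} + 192 \left(-7\right)\right) 150 = \left(224 - 196 - 1344\right) 150 = \left(-1316\right) 150 = -197400$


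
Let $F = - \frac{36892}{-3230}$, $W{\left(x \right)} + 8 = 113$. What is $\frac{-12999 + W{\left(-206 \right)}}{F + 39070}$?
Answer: $- \frac{3470635}{10519416} \approx -0.32993$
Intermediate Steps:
$W{\left(x \right)} = 105$ ($W{\left(x \right)} = -8 + 113 = 105$)
$F = \frac{18446}{1615}$ ($F = \left(-36892\right) \left(- \frac{1}{3230}\right) = \frac{18446}{1615} \approx 11.422$)
$\frac{-12999 + W{\left(-206 \right)}}{F + 39070} = \frac{-12999 + 105}{\frac{18446}{1615} + 39070} = - \frac{12894}{\frac{63116496}{1615}} = \left(-12894\right) \frac{1615}{63116496} = - \frac{3470635}{10519416}$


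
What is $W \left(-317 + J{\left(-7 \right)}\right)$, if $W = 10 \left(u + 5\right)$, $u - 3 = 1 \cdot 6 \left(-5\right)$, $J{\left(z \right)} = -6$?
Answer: $71060$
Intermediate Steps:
$u = -27$ ($u = 3 + 1 \cdot 6 \left(-5\right) = 3 + 6 \left(-5\right) = 3 - 30 = -27$)
$W = -220$ ($W = 10 \left(-27 + 5\right) = 10 \left(-22\right) = -220$)
$W \left(-317 + J{\left(-7 \right)}\right) = - 220 \left(-317 - 6\right) = \left(-220\right) \left(-323\right) = 71060$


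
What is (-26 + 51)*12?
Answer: 300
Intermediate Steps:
(-26 + 51)*12 = 25*12 = 300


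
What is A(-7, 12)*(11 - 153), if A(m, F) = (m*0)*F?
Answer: 0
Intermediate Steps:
A(m, F) = 0 (A(m, F) = 0*F = 0)
A(-7, 12)*(11 - 153) = 0*(11 - 153) = 0*(-142) = 0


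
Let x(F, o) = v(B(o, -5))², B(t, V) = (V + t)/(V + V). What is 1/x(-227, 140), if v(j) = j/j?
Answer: 1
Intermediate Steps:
B(t, V) = (V + t)/(2*V) (B(t, V) = (V + t)/((2*V)) = (V + t)*(1/(2*V)) = (V + t)/(2*V))
v(j) = 1
x(F, o) = 1 (x(F, o) = 1² = 1)
1/x(-227, 140) = 1/1 = 1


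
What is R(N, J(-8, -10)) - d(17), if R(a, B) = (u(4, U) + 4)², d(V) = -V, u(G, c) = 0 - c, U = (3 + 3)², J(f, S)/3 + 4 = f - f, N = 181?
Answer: 1041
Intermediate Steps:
J(f, S) = -12 (J(f, S) = -12 + 3*(f - f) = -12 + 3*0 = -12 + 0 = -12)
U = 36 (U = 6² = 36)
u(G, c) = -c
R(a, B) = 1024 (R(a, B) = (-1*36 + 4)² = (-36 + 4)² = (-32)² = 1024)
R(N, J(-8, -10)) - d(17) = 1024 - (-1)*17 = 1024 - 1*(-17) = 1024 + 17 = 1041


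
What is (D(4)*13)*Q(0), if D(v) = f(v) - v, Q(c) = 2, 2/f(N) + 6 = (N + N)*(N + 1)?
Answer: -1742/17 ≈ -102.47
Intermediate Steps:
f(N) = 2/(-6 + 2*N*(1 + N)) (f(N) = 2/(-6 + (N + N)*(N + 1)) = 2/(-6 + (2*N)*(1 + N)) = 2/(-6 + 2*N*(1 + N)))
D(v) = 1/(-3 + v + v**2) - v
(D(4)*13)*Q(0) = ((1/(-3 + 4 + 4**2) - 1*4)*13)*2 = ((1/(-3 + 4 + 16) - 4)*13)*2 = ((1/17 - 4)*13)*2 = -67/17*13*2 = -871/17*2 = -1742/17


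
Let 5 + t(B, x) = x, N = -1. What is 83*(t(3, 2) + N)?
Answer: -332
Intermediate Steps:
t(B, x) = -5 + x
83*(t(3, 2) + N) = 83*((-5 + 2) - 1) = 83*(-3 - 1) = 83*(-4) = -332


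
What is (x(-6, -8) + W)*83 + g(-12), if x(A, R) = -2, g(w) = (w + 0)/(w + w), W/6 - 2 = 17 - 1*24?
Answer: -5311/2 ≈ -2655.5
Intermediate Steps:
W = -30 (W = 12 + 6*(17 - 1*24) = 12 + 6*(17 - 24) = 12 + 6*(-7) = 12 - 42 = -30)
g(w) = 1/2 (g(w) = w/((2*w)) = w*(1/(2*w)) = 1/2)
(x(-6, -8) + W)*83 + g(-12) = (-2 - 30)*83 + 1/2 = -32*83 + 1/2 = -2656 + 1/2 = -5311/2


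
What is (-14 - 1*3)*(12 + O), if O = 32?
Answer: -748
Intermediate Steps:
(-14 - 1*3)*(12 + O) = (-14 - 1*3)*(12 + 32) = (-14 - 3)*44 = -17*44 = -748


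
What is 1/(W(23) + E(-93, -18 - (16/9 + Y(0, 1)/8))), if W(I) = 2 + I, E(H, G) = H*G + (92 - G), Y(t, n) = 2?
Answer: 18/35993 ≈ 0.00050010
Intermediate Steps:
E(H, G) = 92 - G + G*H (E(H, G) = G*H + (92 - G) = 92 - G + G*H)
1/(W(23) + E(-93, -18 - (16/9 + Y(0, 1)/8))) = 1/((2 + 23) + (92 - (-18 - (16/9 + 2/8)) + (-18 - (16/9 + 2/8))*(-93))) = 1/(25 + (92 - (-18 - (16*(⅑) + 2*(⅛))) + (-18 - (16*(⅑) + 2*(⅛)))*(-93))) = 1/(25 + (92 - (-18 - (16/9 + ¼)) + (-18 - (16/9 + ¼))*(-93))) = 1/(25 + (92 - (-18 - 1*73/36) + (-18 - 1*73/36)*(-93))) = 1/(25 + (92 - (-18 - 73/36) + (-18 - 73/36)*(-93))) = 1/(25 + (92 - 1*(-721/36) - 721/36*(-93))) = 1/(25 + (92 + 721/36 + 22351/12)) = 1/(25 + 35543/18) = 1/(35993/18) = 18/35993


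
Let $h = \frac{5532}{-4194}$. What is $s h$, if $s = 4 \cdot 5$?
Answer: $- \frac{18440}{699} \approx -26.381$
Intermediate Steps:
$h = - \frac{922}{699}$ ($h = 5532 \left(- \frac{1}{4194}\right) = - \frac{922}{699} \approx -1.319$)
$s = 20$
$s h = 20 \left(- \frac{922}{699}\right) = - \frac{18440}{699}$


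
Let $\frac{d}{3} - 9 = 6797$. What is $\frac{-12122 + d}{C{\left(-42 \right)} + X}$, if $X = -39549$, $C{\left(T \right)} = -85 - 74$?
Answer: $- \frac{2074}{9927} \approx -0.20893$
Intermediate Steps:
$d = 20418$ ($d = 27 + 3 \cdot 6797 = 27 + 20391 = 20418$)
$C{\left(T \right)} = -159$
$\frac{-12122 + d}{C{\left(-42 \right)} + X} = \frac{-12122 + 20418}{-159 - 39549} = \frac{8296}{-39708} = 8296 \left(- \frac{1}{39708}\right) = - \frac{2074}{9927}$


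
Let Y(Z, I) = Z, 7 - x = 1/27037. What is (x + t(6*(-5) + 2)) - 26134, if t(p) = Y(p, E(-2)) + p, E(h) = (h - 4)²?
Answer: -707909772/27037 ≈ -26183.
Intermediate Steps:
E(h) = (-4 + h)²
x = 189258/27037 (x = 7 - 1/27037 = 189258/27037 ≈ 7.0000)
t(p) = 2*p (t(p) = p + p = 2*p)
(x + t(6*(-5) + 2)) - 26134 = (189258/27037 + 2*(6*(-5) + 2)) - 26134 = (189258/27037 + 2*(-30 + 2)) - 26134 = (189258/27037 + 2*(-28)) - 26134 = (189258/27037 - 56) - 26134 = -1324814/27037 - 26134 = -707909772/27037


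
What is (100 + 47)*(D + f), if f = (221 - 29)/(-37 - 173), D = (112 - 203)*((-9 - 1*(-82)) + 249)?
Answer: -21537642/5 ≈ -4.3075e+6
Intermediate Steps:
D = -29302 (D = -91*((-9 + 82) + 249) = -91*(73 + 249) = -91*322 = -29302)
f = -32/35 (f = 192/(-210) = 192*(-1/210) = -32/35 ≈ -0.91429)
(100 + 47)*(D + f) = (100 + 47)*(-29302 - 32/35) = 147*(-1025602/35) = -21537642/5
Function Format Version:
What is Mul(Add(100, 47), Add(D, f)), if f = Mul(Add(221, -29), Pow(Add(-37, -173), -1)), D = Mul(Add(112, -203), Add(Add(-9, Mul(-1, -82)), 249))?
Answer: Rational(-21537642, 5) ≈ -4.3075e+6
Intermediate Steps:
D = -29302 (D = Mul(-91, Add(Add(-9, 82), 249)) = Mul(-91, Add(73, 249)) = Mul(-91, 322) = -29302)
f = Rational(-32, 35) (f = Mul(192, Pow(-210, -1)) = Mul(192, Rational(-1, 210)) = Rational(-32, 35) ≈ -0.91429)
Mul(Add(100, 47), Add(D, f)) = Mul(Add(100, 47), Add(-29302, Rational(-32, 35))) = Mul(147, Rational(-1025602, 35)) = Rational(-21537642, 5)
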